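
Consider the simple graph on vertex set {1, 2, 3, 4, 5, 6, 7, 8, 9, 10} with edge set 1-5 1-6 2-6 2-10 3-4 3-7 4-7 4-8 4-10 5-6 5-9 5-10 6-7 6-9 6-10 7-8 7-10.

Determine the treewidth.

2

A width-2 tree decomposition is:
Bags: B1 = {6, 7, 10}  B2 = {5, 6, 10}  B3 = {4, 7, 10}  B4 = {3, 4, 7}  B5 = {2, 6, 10}  B6 = {4, 7, 8}  B7 = {1, 5, 6}  B8 = {5, 6, 9}
Tree: B1–B2, B1–B3, B3–B4, B1–B5, B3–B6, B2–B7, B2–B8
The largest bag has 3 vertices, giving width 2; this decomposition certifies tw(G) ≤ 2. On the other hand G contains the 3-clique {4, 7, 8}. A clique must lie in a single bag of any decomposition, so no decomposition can have width below 2. Combining the bounds, tw(G) = 2.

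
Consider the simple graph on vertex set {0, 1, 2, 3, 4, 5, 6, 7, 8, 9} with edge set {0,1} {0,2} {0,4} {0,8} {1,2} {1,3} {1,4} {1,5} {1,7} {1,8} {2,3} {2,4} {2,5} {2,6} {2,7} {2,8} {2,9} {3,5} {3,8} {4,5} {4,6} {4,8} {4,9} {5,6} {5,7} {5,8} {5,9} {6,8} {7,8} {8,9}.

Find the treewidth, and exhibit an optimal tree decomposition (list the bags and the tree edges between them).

Treewidth 4.
One optimal decomposition is:
Bags: B1 = {2, 4, 5, 6, 8}  B2 = {1, 2, 4, 5, 8}  B3 = {2, 4, 5, 8, 9}  B4 = {1, 2, 3, 5, 8}  B5 = {0, 1, 2, 4, 8}  B6 = {1, 2, 5, 7, 8}
Tree: B1–B2, B2–B3, B2–B4, B2–B5, B2–B6

The largest bag has 5 vertices, giving width 4; this decomposition certifies tw(G) ≤ 4. Conversely, {0, 1, 2, 4, 8} is a clique of size 5, and the vertices of any clique must share a bag in every tree decomposition; so some bag has ≥ 5 vertices and tw(G) ≥ 4. Combining the bounds, tw(G) = 4.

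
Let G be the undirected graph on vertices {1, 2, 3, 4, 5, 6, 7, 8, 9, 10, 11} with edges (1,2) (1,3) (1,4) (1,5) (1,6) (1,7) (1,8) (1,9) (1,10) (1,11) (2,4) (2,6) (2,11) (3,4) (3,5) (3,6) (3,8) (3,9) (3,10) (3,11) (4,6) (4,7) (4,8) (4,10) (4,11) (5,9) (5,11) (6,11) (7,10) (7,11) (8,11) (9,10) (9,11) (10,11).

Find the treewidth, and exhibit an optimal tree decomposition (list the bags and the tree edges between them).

Every bag has size at most 5, so the width is 5 − 1 = 4 and tw(G) ≤ 4. On the other hand G contains the 5-clique {1, 2, 4, 6, 11}. A clique must lie in a single bag of any decomposition, so no decomposition can have width below 4. The upper and lower bounds meet at 4, so that is the treewidth.

Treewidth 4.
Bags: B1 = {1, 3, 4, 10, 11}  B2 = {1, 3, 9, 10, 11}  B3 = {1, 3, 5, 9, 11}  B4 = {1, 3, 4, 6, 11}  B5 = {1, 4, 7, 10, 11}  B6 = {1, 3, 4, 8, 11}  B7 = {1, 2, 4, 6, 11}
Tree: B1–B2, B2–B3, B1–B4, B1–B5, B4–B6, B4–B7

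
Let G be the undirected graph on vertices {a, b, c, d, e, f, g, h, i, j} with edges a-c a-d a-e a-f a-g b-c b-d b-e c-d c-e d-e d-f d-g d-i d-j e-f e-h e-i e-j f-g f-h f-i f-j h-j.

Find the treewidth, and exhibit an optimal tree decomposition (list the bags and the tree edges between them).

Each bag holds 4 vertices, so the decomposition has width 3, which upper-bounds the treewidth. For the lower bound, the 4 vertices {a, d, f, g} are pairwise adjacent, and any tree decomposition puts a clique entirely inside one bag — forcing width ≥ 3. Therefore the treewidth is 3.

Treewidth 3.
Bags: B1 = {a, d, e, f}  B2 = {d, e, f, i}  B3 = {d, e, f, j}  B4 = {a, c, d, e}  B5 = {a, d, f, g}  B6 = {b, c, d, e}  B7 = {e, f, h, j}
Tree: B1–B2, B2–B3, B1–B4, B1–B5, B4–B6, B3–B7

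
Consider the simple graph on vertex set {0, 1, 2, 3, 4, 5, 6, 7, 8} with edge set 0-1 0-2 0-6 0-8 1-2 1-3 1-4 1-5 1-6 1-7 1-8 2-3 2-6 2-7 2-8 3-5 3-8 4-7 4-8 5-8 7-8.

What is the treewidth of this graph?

3

A width-3 tree decomposition is:
Bags: B1 = {1, 4, 7, 8}  B2 = {1, 2, 7, 8}  B3 = {0, 1, 2, 8}  B4 = {0, 1, 2, 6}  B5 = {1, 2, 3, 8}  B6 = {1, 3, 5, 8}
Tree: B1–B2, B2–B3, B3–B4, B3–B5, B5–B6
Every bag has size at most 4, so the width is 4 − 1 = 3 and tw(G) ≤ 3. Conversely, {0, 1, 2, 8} is a clique of size 4, and the vertices of any clique must share a bag in every tree decomposition; so some bag has ≥ 4 vertices and tw(G) ≥ 3. Hence tw(G) = 3 exactly.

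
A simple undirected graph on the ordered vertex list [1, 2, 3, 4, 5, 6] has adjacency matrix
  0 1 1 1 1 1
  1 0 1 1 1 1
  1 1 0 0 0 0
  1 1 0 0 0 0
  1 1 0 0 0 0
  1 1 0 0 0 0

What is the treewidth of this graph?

A width-2 tree decomposition is:
Bags: B1 = {1, 2, 4}  B2 = {1, 2, 5}  B3 = {1, 2, 6}  B4 = {1, 2, 3}
Tree: B1–B2, B2–B3, B2–B4
The largest bag has 3 vertices, giving width 2; this decomposition certifies tw(G) ≤ 2. Conversely, {1, 2, 3} is a clique of size 3, and the vertices of any clique must share a bag in every tree decomposition; so some bag has ≥ 3 vertices and tw(G) ≥ 2. Hence tw(G) = 2 exactly.

2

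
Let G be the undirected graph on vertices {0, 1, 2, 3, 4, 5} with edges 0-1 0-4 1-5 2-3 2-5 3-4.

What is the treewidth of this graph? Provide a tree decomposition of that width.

Treewidth 2.
Bags: B1 = {2, 3, 5}  B2 = {3, 4, 5}  B3 = {0, 4, 5}  B4 = {0, 1, 5}
Tree: B1–B2, B2–B3, B3–B4

Every bag has size at most 3, so the width is 3 − 1 = 2 and tw(G) ≤ 2. The edges 5–2–3–4–0–1–5 form a cycle, so G is not a tree and its treewidth is at least 2. Combining the bounds, tw(G) = 2.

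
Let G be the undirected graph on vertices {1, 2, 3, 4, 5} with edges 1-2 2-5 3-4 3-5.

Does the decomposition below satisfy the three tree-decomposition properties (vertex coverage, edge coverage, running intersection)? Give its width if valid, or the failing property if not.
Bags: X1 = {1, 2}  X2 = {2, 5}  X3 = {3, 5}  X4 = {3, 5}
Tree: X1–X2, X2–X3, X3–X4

No — vertex 4 appears in no bag.

A tree decomposition must satisfy three properties: every vertex lies in some bag; for every edge, both endpoints lie together in some bag; and for every vertex, the bags containing it form a connected subtree. Here vertex 4 appears in no bag, so the decomposition is invalid.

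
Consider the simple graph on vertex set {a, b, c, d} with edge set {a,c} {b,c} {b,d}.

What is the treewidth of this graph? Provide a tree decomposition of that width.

Treewidth 1.
Bags: B1 = {a, c}  B2 = {b, c}  B3 = {b, d}
Tree: B1–B2, B2–B3

Every bag has size at most 2, so the width is 2 − 1 = 1 and tw(G) ≤ 1. G has an edge, so its treewidth is at least 1. The upper and lower bounds meet at 1, so that is the treewidth.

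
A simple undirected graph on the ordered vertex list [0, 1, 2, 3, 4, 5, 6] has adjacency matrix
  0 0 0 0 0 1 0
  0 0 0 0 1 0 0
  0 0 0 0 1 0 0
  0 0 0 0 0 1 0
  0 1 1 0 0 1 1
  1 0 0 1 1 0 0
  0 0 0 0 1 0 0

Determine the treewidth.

A width-1 tree decomposition is:
Bags: B1 = {4, 5}  B2 = {2, 4}  B3 = {1, 4}  B4 = {0, 5}  B5 = {4, 6}  B6 = {3, 5}
Tree: B1–B2, B1–B3, B1–B4, B1–B5, B4–B6
Every bag has size at most 2, so the width is 2 − 1 = 1 and tw(G) ≤ 1. Any graph with an edge has treewidth ≥ 1, and G has the edge 4–5. Therefore the treewidth is 1.

1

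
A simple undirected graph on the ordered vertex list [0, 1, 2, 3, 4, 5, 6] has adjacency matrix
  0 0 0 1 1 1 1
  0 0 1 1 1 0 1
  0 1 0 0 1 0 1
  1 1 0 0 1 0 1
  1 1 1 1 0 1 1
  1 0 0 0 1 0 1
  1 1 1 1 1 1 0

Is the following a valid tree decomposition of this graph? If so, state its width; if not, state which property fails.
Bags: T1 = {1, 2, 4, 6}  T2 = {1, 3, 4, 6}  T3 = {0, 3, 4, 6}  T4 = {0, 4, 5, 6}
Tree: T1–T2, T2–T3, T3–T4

Yes; width 3.

Vertex coverage: the bags together contain {0, 1, 2, 3, 4, 5, 6}, the full vertex set. Edge coverage: each edge of G has both endpoints in at least one bag. Running intersection: for every vertex, the bags containing it form a connected subtree. All three properties hold, so this is a valid tree decomposition of width max|bag| − 1 = 3, and hence tw(G) ≤ 3.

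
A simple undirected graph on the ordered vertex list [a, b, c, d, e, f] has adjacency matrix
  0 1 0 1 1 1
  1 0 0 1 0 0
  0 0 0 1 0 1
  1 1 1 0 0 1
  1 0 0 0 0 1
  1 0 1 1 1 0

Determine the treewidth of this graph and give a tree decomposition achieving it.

The largest bag has 3 vertices, giving width 2; this decomposition certifies tw(G) ≤ 2. Conversely, {c, d, f} is a clique of size 3, and the vertices of any clique must share a bag in every tree decomposition; so some bag has ≥ 3 vertices and tw(G) ≥ 2. The upper and lower bounds meet at 2, so that is the treewidth.

Treewidth 2.
One optimal decomposition is:
Bags: B1 = {a, d, f}  B2 = {a, b, d}  B3 = {a, e, f}  B4 = {c, d, f}
Tree: B1–B2, B1–B3, B1–B4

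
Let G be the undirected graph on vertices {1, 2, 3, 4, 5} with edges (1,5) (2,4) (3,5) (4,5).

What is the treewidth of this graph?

A width-1 tree decomposition is:
Bags: B1 = {1, 5}  B2 = {4, 5}  B3 = {3, 5}  B4 = {2, 4}
Tree: B1–B2, B2–B3, B2–B4
Every bag has size at most 2, so the width is 2 − 1 = 1 and tw(G) ≤ 1. G has an edge, so its treewidth is at least 1. Combining the bounds, tw(G) = 1.

1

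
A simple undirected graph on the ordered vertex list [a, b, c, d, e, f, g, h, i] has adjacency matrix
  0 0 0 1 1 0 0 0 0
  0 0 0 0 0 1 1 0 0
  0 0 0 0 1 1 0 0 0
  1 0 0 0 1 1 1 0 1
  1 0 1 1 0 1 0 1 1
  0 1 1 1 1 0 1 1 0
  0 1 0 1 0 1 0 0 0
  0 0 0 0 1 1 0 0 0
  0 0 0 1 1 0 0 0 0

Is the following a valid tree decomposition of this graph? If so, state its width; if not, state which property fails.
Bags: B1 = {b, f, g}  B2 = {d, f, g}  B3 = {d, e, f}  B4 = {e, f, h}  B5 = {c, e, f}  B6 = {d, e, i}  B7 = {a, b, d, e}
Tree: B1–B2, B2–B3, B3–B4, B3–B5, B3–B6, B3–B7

A tree decomposition must satisfy three properties: every vertex lies in some bag; for every edge, both endpoints lie together in some bag; and for every vertex, the bags containing it form a connected subtree. Here bags containing vertex b are not connected in the tree, so the decomposition is invalid.

No — bags containing vertex b are not connected in the tree.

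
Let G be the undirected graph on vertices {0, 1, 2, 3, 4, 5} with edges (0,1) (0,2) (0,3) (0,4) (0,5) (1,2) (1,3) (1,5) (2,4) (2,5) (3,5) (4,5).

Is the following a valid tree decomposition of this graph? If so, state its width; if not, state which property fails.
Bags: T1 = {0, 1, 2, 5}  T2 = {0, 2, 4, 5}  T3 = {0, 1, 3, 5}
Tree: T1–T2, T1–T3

Yes; width 3.

Vertex coverage: the bags together contain {0, 1, 2, 3, 4, 5}, the full vertex set. Edge coverage: each edge of G has both endpoints in at least one bag. Running intersection: for every vertex, the bags containing it form a connected subtree. All three properties hold, so this is a valid tree decomposition of width max|bag| − 1 = 3, and hence tw(G) ≤ 3.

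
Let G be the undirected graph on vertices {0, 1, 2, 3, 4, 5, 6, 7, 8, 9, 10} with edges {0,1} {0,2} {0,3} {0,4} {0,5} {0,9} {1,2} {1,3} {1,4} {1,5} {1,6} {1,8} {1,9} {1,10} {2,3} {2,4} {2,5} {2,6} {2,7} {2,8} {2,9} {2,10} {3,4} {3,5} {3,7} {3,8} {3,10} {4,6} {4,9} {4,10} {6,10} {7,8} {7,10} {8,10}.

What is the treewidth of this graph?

A width-4 tree decomposition is:
Bags: B1 = {1, 2, 3, 8, 10}  B2 = {1, 2, 3, 4, 10}  B3 = {1, 2, 4, 6, 10}  B4 = {0, 1, 2, 3, 4}  B5 = {0, 1, 2, 3, 5}  B6 = {0, 1, 2, 4, 9}  B7 = {2, 3, 7, 8, 10}
Tree: B1–B2, B2–B3, B2–B4, B4–B5, B4–B6, B1–B7
Every bag has size at most 5, so the width is 5 − 1 = 4 and tw(G) ≤ 4. On the other hand G contains the 5-clique {0, 1, 2, 4, 9}. A clique must lie in a single bag of any decomposition, so no decomposition can have width below 4. The upper and lower bounds meet at 4, so that is the treewidth.

4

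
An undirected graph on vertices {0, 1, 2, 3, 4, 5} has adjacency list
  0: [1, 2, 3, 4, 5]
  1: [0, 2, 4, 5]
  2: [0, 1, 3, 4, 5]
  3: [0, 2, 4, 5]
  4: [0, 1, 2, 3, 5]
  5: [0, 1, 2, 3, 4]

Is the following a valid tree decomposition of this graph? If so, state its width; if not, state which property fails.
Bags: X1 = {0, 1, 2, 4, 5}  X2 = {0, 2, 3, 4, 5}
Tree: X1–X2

Yes; width 4.

Checking the three conditions: (i) the bags cover all of {0, 1, 2, 3, 4, 5}; (ii) for each edge, some bag contains both endpoints; (iii) the bags containing any fixed vertex form a subtree. All hold, so the decomposition is valid with width 5 − 1 = 4.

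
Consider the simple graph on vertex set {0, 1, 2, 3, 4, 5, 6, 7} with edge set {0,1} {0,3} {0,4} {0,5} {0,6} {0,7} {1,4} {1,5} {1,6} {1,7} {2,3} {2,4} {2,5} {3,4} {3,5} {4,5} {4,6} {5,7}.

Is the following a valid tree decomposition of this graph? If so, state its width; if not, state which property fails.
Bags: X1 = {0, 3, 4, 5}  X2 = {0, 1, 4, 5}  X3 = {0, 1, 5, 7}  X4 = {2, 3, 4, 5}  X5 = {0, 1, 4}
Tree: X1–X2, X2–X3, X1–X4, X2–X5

A tree decomposition must satisfy three properties: every vertex lies in some bag; for every edge, both endpoints lie together in some bag; and for every vertex, the bags containing it form a connected subtree. Here vertex 6 appears in no bag, so the decomposition is invalid.

No — vertex 6 appears in no bag.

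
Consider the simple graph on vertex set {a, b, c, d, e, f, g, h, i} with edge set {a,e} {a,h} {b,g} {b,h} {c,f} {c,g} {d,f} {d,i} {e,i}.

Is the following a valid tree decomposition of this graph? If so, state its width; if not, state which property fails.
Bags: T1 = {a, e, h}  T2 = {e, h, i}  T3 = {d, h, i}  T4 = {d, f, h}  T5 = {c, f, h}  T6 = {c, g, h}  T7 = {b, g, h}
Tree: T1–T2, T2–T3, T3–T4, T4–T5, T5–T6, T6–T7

Vertex coverage: the bags together contain {a, b, c, d, e, f, g, h, i}, the full vertex set. Edge coverage: each edge of G has both endpoints in at least one bag. Running intersection: for every vertex, the bags containing it form a connected subtree. All three properties hold, so this is a valid tree decomposition of width max|bag| − 1 = 2, and hence tw(G) ≤ 2.

Yes; width 2.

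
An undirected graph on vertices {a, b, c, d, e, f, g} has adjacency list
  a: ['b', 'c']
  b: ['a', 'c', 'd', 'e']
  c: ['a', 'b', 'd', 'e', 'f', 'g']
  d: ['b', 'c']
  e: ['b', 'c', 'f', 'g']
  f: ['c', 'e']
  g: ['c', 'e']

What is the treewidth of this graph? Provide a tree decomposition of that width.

Treewidth 2.
One such decomposition:
Bags: B1 = {b, c, e}  B2 = {c, e, f}  B3 = {b, c, d}  B4 = {a, b, c}  B5 = {c, e, g}
Tree: B1–B2, B1–B3, B1–B4, B2–B5

Every bag has size at most 3, so the width is 3 − 1 = 2 and tw(G) ≤ 2. For the lower bound, the 3 vertices {c, e, g} are pairwise adjacent, and any tree decomposition puts a clique entirely inside one bag — forcing width ≥ 2. Therefore the treewidth is 2.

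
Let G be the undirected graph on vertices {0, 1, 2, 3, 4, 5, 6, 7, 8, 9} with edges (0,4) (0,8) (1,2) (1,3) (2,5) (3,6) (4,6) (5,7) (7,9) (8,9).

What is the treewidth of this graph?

2

A width-2 tree decomposition is:
Bags: B1 = {7, 8, 9}  B2 = {0, 7, 8}  B3 = {0, 4, 7}  B4 = {4, 6, 7}  B5 = {3, 6, 7}  B6 = {1, 3, 7}  B7 = {1, 2, 7}  B8 = {2, 5, 7}
Tree: B1–B2, B2–B3, B3–B4, B4–B5, B5–B6, B6–B7, B7–B8
The largest bag has 3 vertices, giving width 2; this decomposition certifies tw(G) ≤ 2. For the lower bound, G contains the cycle 7–9–8–0–4–6–3–1–2–5–7, so G is not a forest; only forests have treewidth ≤ 1, hence tw(G) ≥ 2. Combining the bounds, tw(G) = 2.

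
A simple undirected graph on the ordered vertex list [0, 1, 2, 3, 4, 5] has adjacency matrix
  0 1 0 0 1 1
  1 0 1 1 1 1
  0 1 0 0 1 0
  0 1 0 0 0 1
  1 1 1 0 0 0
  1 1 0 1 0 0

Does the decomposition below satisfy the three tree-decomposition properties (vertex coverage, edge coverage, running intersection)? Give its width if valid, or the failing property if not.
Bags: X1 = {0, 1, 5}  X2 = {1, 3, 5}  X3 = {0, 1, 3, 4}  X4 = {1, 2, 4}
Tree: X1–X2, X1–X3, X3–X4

A tree decomposition must satisfy three properties: every vertex lies in some bag; for every edge, both endpoints lie together in some bag; and for every vertex, the bags containing it form a connected subtree. Here bags containing vertex 3 are not connected in the tree, so the decomposition is invalid.

No — bags containing vertex 3 are not connected in the tree.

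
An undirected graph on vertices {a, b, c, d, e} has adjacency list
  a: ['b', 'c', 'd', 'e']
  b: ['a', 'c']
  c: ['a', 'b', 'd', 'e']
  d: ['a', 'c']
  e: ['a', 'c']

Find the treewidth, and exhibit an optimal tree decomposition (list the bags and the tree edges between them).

Treewidth 2.
One optimal decomposition is:
Bags: B1 = {a, c, d}  B2 = {a, c, e}  B3 = {a, b, c}
Tree: B1–B2, B2–B3

Each bag holds 3 vertices, so the decomposition has width 2, which upper-bounds the treewidth. On the other hand G contains the 3-clique {a, c, d}. A clique must lie in a single bag of any decomposition, so no decomposition can have width below 2. The upper and lower bounds meet at 2, so that is the treewidth.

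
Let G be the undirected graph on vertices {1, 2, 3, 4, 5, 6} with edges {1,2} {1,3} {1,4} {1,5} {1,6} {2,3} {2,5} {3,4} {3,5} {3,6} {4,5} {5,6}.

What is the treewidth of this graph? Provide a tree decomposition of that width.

Treewidth 3.
One such decomposition:
Bags: B1 = {1, 2, 3, 5}  B2 = {1, 3, 5, 6}  B3 = {1, 3, 4, 5}
Tree: B1–B2, B1–B3

Each bag holds 4 vertices, so the decomposition has width 3, which upper-bounds the treewidth. On the other hand G contains the 4-clique {1, 2, 3, 5}. A clique must lie in a single bag of any decomposition, so no decomposition can have width below 3. The upper and lower bounds meet at 3, so that is the treewidth.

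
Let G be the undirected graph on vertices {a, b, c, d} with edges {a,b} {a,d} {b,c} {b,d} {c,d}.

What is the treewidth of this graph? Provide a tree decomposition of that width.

Every bag has size at most 3, so the width is 3 − 1 = 2 and tw(G) ≤ 2. On the other hand G contains the 3-clique {b, c, d}. A clique must lie in a single bag of any decomposition, so no decomposition can have width below 2. Combining the bounds, tw(G) = 2.

Treewidth 2.
One optimal decomposition is:
Bags: B1 = {a, b, d}  B2 = {b, c, d}
Tree: B1–B2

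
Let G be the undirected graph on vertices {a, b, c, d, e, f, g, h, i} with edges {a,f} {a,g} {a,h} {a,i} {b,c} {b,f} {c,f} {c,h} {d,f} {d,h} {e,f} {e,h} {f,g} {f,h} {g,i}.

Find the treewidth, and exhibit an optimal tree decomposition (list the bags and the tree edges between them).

Treewidth 2.
Bags: B1 = {a, f, h}  B2 = {a, f, g}  B3 = {d, f, h}  B4 = {c, f, h}  B5 = {e, f, h}  B6 = {b, c, f}  B7 = {a, g, i}
Tree: B1–B2, B1–B3, B3–B4, B1–B5, B4–B6, B2–B7

The largest bag has 3 vertices, giving width 2; this decomposition certifies tw(G) ≤ 2. For the lower bound, the 3 vertices {a, f, g} are pairwise adjacent, and any tree decomposition puts a clique entirely inside one bag — forcing width ≥ 2. Combining the bounds, tw(G) = 2.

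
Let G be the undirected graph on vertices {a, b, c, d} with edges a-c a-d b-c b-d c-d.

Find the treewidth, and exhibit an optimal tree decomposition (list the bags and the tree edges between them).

Each bag holds 3 vertices, so the decomposition has width 2, which upper-bounds the treewidth. On the other hand G contains the 3-clique {a, c, d}. A clique must lie in a single bag of any decomposition, so no decomposition can have width below 2. The upper and lower bounds meet at 2, so that is the treewidth.

Treewidth 2.
Bags: B1 = {b, c, d}  B2 = {a, c, d}
Tree: B1–B2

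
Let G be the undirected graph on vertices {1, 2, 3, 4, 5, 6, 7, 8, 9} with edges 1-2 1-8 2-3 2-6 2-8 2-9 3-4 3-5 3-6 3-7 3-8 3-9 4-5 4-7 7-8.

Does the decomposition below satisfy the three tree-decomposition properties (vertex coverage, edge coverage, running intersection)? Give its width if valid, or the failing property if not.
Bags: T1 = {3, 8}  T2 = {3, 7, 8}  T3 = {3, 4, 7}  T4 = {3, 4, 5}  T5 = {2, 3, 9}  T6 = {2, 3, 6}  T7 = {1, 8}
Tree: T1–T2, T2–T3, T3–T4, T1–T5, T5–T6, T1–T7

No — edge (2,8) lies in no bag.

A tree decomposition must satisfy three properties: every vertex lies in some bag; for every edge, both endpoints lie together in some bag; and for every vertex, the bags containing it form a connected subtree. Here edge (2,8) lies in no bag, so the decomposition is invalid.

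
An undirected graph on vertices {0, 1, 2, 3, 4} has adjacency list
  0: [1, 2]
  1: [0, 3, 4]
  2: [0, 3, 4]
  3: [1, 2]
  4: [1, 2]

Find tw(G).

2

A width-2 tree decomposition is:
Bags: B1 = {1, 2, 4}  B2 = {0, 1, 2}  B3 = {1, 2, 3}
Tree: B1–B2, B2–B3
Every bag has size at most 3, so the width is 3 − 1 = 2 and tw(G) ≤ 2. The edges 4–2–0–1–4 form a cycle, so G is not a tree and its treewidth is at least 2. Hence tw(G) = 2 exactly.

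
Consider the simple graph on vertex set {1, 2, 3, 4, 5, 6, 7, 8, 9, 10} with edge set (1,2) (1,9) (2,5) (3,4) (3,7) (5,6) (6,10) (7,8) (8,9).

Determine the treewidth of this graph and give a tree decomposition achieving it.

Each bag holds 2 vertices, so the decomposition has width 1, which upper-bounds the treewidth. G has an edge, so its treewidth is at least 1. The upper and lower bounds meet at 1, so that is the treewidth.

Treewidth 1.
One optimal decomposition is:
Bags: B1 = {3, 4}  B2 = {3, 7}  B3 = {7, 8}  B4 = {8, 9}  B5 = {1, 9}  B6 = {1, 2}  B7 = {2, 5}  B8 = {5, 6}  B9 = {6, 10}
Tree: B1–B2, B2–B3, B3–B4, B4–B5, B5–B6, B6–B7, B7–B8, B8–B9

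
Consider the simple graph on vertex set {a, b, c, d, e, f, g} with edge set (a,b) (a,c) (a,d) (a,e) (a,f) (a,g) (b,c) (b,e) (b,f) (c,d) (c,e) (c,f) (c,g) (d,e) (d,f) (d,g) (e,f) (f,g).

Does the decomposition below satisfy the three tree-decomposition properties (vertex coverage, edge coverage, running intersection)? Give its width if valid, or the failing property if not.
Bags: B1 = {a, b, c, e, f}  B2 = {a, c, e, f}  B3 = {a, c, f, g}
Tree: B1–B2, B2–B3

No — vertex d appears in no bag.

A tree decomposition must satisfy three properties: every vertex lies in some bag; for every edge, both endpoints lie together in some bag; and for every vertex, the bags containing it form a connected subtree. Here vertex d appears in no bag, so the decomposition is invalid.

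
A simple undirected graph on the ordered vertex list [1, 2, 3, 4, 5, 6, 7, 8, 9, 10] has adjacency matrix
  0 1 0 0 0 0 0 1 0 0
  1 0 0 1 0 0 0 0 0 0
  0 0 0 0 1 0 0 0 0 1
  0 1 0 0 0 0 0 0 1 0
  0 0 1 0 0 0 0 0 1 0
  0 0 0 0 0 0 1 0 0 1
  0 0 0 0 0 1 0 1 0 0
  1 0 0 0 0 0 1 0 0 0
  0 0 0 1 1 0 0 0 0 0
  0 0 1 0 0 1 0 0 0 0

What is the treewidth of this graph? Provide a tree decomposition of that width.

Treewidth 2.
Bags: B1 = {1, 2, 8}  B2 = {2, 4, 8}  B3 = {4, 8, 9}  B4 = {5, 8, 9}  B5 = {3, 5, 8}  B6 = {3, 8, 10}  B7 = {6, 8, 10}  B8 = {6, 7, 8}
Tree: B1–B2, B2–B3, B3–B4, B4–B5, B5–B6, B6–B7, B7–B8

Each bag holds 3 vertices, so the decomposition has width 2, which upper-bounds the treewidth. For the lower bound, G contains the cycle 8–1–2–4–9–5–3–10–6–7–8, so G is not a forest; only forests have treewidth ≤ 1, hence tw(G) ≥ 2. Combining the bounds, tw(G) = 2.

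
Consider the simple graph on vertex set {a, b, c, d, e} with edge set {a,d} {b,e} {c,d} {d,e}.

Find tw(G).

1

A width-1 tree decomposition is:
Bags: B1 = {c, d}  B2 = {d, e}  B3 = {b, e}  B4 = {a, d}
Tree: B1–B2, B2–B3, B1–B4
Every bag has size at most 2, so the width is 2 − 1 = 1 and tw(G) ≤ 1. Any graph with an edge has treewidth ≥ 1, and G has the edge d–c. Therefore the treewidth is 1.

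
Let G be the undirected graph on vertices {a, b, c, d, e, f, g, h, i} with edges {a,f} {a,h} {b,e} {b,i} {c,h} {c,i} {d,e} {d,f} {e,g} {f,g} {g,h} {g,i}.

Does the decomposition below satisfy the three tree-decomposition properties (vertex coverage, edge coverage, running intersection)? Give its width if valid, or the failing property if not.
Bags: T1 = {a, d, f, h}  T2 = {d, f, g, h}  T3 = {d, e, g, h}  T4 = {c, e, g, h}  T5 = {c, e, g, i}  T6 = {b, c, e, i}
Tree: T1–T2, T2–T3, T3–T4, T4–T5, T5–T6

Every vertex of G appears in some bag (union = {a, b, c, d, e, f, g, h, i}); every edge is covered by a bag; and for each vertex v the set of bags containing v is connected in the bag tree. The decomposition is therefore valid. The largest bag has 4 vertices, so the width is 3.

Yes; width 3.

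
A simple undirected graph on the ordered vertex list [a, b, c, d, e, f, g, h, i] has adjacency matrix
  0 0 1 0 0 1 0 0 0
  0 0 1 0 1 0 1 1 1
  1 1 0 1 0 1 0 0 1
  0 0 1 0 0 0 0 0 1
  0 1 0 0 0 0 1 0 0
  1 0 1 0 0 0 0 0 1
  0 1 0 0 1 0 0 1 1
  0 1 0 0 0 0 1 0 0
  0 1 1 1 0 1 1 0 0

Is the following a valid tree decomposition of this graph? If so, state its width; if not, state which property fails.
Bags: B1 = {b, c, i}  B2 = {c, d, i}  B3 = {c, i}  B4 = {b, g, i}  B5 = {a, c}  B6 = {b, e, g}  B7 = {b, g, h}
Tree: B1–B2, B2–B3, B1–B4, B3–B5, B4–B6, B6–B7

No — vertex f appears in no bag.

A tree decomposition must satisfy three properties: every vertex lies in some bag; for every edge, both endpoints lie together in some bag; and for every vertex, the bags containing it form a connected subtree. Here vertex f appears in no bag, so the decomposition is invalid.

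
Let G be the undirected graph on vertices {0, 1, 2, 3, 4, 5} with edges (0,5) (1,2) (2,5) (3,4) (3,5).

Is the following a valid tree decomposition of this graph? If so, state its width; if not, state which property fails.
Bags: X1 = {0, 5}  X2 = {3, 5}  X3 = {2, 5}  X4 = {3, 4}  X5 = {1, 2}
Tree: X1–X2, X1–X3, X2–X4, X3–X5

Yes; width 1.

Vertex coverage: the bags together contain {0, 1, 2, 3, 4, 5}, the full vertex set. Edge coverage: each edge of G has both endpoints in at least one bag. Running intersection: for every vertex, the bags containing it form a connected subtree. All three properties hold, so this is a valid tree decomposition of width max|bag| − 1 = 1, and hence tw(G) ≤ 1.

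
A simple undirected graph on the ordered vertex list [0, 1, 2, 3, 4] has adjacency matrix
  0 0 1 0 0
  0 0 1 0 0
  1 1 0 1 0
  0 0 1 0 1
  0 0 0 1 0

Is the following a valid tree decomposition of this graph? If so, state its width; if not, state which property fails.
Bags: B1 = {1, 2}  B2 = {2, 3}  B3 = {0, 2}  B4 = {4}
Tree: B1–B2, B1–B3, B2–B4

A tree decomposition must satisfy three properties: every vertex lies in some bag; for every edge, both endpoints lie together in some bag; and for every vertex, the bags containing it form a connected subtree. Here edge (3,4) lies in no bag, so the decomposition is invalid.

No — edge (3,4) lies in no bag.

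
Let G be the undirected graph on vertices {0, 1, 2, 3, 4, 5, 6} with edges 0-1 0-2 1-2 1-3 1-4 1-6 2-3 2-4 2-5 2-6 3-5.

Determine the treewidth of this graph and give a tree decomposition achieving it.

Treewidth 2.
Bags: B1 = {1, 2, 3}  B2 = {2, 3, 5}  B3 = {1, 2, 4}  B4 = {0, 1, 2}  B5 = {1, 2, 6}
Tree: B1–B2, B1–B3, B3–B4, B1–B5

Each bag holds 3 vertices, so the decomposition has width 2, which upper-bounds the treewidth. For the lower bound, the 3 vertices {0, 1, 2} are pairwise adjacent, and any tree decomposition puts a clique entirely inside one bag — forcing width ≥ 2. The upper and lower bounds meet at 2, so that is the treewidth.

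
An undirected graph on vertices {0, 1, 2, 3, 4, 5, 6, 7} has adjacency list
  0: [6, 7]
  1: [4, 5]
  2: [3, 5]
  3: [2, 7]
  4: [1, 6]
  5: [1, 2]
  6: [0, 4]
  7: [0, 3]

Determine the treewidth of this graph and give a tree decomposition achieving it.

Treewidth 2.
One such decomposition:
Bags: B1 = {0, 6, 7}  B2 = {4, 6, 7}  B3 = {1, 4, 7}  B4 = {1, 5, 7}  B5 = {2, 5, 7}  B6 = {2, 3, 7}
Tree: B1–B2, B2–B3, B3–B4, B4–B5, B5–B6

Each bag holds 3 vertices, so the decomposition has width 2, which upper-bounds the treewidth. The edges 7–0–6–4–1–5–2–3–7 form a cycle, so G is not a tree and its treewidth is at least 2. Combining the bounds, tw(G) = 2.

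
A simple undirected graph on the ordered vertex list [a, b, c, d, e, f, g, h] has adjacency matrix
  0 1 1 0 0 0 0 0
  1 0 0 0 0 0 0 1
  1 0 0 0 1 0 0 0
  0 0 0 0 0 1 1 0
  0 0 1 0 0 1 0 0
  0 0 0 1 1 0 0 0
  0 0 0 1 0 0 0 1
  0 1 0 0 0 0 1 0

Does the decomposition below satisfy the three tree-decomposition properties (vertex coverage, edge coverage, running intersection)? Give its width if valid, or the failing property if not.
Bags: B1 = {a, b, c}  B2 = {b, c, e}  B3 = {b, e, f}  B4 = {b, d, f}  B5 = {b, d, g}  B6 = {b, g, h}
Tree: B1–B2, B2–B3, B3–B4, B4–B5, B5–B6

Yes; width 2.

Every vertex of G appears in some bag (union = {a, b, c, d, e, f, g, h}); every edge is covered by a bag; and for each vertex v the set of bags containing v is connected in the bag tree. The decomposition is therefore valid. The largest bag has 3 vertices, so the width is 2.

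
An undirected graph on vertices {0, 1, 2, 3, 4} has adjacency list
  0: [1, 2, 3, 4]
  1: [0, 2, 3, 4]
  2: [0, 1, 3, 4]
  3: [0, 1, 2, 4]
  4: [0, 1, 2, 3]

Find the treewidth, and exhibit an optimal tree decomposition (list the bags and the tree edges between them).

Treewidth 4.
Bags: B1 = {0, 1, 2, 3, 4}
Tree: (single bag)

With just one bag of size 5, the width is 5 − 1 = 4, so tw(G) ≤ 4. On the other hand G contains the 5-clique {0, 1, 2, 3, 4}. A clique must lie in a single bag of any decomposition, so no decomposition can have width below 4. Therefore the treewidth is 4.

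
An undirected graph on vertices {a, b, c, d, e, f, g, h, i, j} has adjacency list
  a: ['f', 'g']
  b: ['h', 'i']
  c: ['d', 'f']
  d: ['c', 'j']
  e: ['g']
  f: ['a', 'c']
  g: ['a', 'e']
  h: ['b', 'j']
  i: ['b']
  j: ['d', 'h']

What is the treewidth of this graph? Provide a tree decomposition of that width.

Treewidth 1.
One optimal decomposition is:
Bags: B1 = {e, g}  B2 = {a, g}  B3 = {a, f}  B4 = {c, f}  B5 = {c, d}  B6 = {d, j}  B7 = {h, j}  B8 = {b, h}  B9 = {b, i}
Tree: B1–B2, B2–B3, B3–B4, B4–B5, B5–B6, B6–B7, B7–B8, B8–B9

Every bag has size at most 2, so the width is 2 − 1 = 1 and tw(G) ≤ 1. Since G has at least one edge (e.g. e–g), it is not an edgeless graph, so tw(G) ≥ 1. Combining the bounds, tw(G) = 1.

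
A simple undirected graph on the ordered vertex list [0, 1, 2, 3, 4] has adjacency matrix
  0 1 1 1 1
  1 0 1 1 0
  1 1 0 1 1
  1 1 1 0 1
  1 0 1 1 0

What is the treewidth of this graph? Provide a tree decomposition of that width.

Each bag holds 4 vertices, so the decomposition has width 3, which upper-bounds the treewidth. For the lower bound, the 4 vertices {0, 1, 2, 3} are pairwise adjacent, and any tree decomposition puts a clique entirely inside one bag — forcing width ≥ 3. The upper and lower bounds meet at 3, so that is the treewidth.

Treewidth 3.
Bags: B1 = {0, 1, 2, 3}  B2 = {0, 2, 3, 4}
Tree: B1–B2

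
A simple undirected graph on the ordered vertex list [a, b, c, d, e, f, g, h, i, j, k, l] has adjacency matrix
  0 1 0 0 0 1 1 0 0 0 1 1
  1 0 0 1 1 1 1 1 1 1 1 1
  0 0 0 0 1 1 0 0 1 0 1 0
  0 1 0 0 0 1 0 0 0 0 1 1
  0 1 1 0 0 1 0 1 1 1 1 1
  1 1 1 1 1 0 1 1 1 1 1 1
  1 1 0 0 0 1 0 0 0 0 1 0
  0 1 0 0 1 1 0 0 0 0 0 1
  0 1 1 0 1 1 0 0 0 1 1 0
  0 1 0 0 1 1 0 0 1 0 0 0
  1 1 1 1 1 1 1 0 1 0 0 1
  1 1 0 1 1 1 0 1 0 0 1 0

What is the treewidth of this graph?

A width-4 tree decomposition is:
Bags: B1 = {a, b, f, k, l}  B2 = {b, e, f, k, l}  B3 = {b, e, f, i, k}  B4 = {b, d, f, k, l}  B5 = {c, e, f, i, k}  B6 = {b, e, f, i, j}  B7 = {a, b, f, g, k}  B8 = {b, e, f, h, l}
Tree: B1–B2, B2–B3, B2–B4, B3–B5, B3–B6, B1–B7, B2–B8
Each bag holds 5 vertices, so the decomposition has width 4, which upper-bounds the treewidth. For the lower bound, the 5 vertices {c, e, f, i, k} are pairwise adjacent, and any tree decomposition puts a clique entirely inside one bag — forcing width ≥ 4. Hence tw(G) = 4 exactly.

4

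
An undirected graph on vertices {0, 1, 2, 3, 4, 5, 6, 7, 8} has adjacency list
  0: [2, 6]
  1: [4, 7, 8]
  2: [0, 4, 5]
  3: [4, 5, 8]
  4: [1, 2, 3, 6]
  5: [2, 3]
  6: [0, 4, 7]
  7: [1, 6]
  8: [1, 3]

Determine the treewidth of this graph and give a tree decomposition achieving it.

Treewidth 3.
One optimal decomposition is:
Bags: B1 = {0, 1, 6, 7}  B2 = {0, 1, 4, 6}  B3 = {0, 1, 2, 4}  B4 = {1, 2, 4, 8}  B5 = {2, 3, 4, 8}  B6 = {2, 3, 5, 8}
Tree: B1–B2, B2–B3, B3–B4, B4–B5, B5–B6

The largest bag has 4 vertices, giving width 3; this decomposition certifies tw(G) ≤ 3. For the lower bound: the 4 vertex sets {0,6,7}, {1}, {4}, {2,3,5,8} are disjoint, each induces a connected subgraph, and every pair is joined by at least one edge of G. Contracting each set to a single vertex therefore yields K_{4} as a minor, and since treewidth is minor-monotone, tw(G) ≥ tw(K_{4}) = 3. Combining the bounds, tw(G) = 3.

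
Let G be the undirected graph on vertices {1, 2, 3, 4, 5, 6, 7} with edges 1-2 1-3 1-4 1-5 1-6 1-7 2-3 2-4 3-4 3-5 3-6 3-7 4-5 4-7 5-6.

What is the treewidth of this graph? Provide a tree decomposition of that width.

The largest bag has 4 vertices, giving width 3; this decomposition certifies tw(G) ≤ 3. For the lower bound, the 4 vertices {1, 2, 3, 4} are pairwise adjacent, and any tree decomposition puts a clique entirely inside one bag — forcing width ≥ 3. Hence tw(G) = 3 exactly.

Treewidth 3.
One such decomposition:
Bags: B1 = {1, 2, 3, 4}  B2 = {1, 3, 4, 5}  B3 = {1, 3, 4, 7}  B4 = {1, 3, 5, 6}
Tree: B1–B2, B2–B3, B2–B4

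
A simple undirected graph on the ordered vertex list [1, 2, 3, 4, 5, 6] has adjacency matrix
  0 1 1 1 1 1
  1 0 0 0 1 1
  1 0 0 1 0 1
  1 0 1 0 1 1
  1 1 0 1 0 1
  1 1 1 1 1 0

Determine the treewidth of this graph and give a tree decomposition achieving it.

Each bag holds 4 vertices, so the decomposition has width 3, which upper-bounds the treewidth. Conversely, {1, 2, 5, 6} is a clique of size 4, and the vertices of any clique must share a bag in every tree decomposition; so some bag has ≥ 4 vertices and tw(G) ≥ 3. Combining the bounds, tw(G) = 3.

Treewidth 3.
One such decomposition:
Bags: B1 = {1, 4, 5, 6}  B2 = {1, 2, 5, 6}  B3 = {1, 3, 4, 6}
Tree: B1–B2, B1–B3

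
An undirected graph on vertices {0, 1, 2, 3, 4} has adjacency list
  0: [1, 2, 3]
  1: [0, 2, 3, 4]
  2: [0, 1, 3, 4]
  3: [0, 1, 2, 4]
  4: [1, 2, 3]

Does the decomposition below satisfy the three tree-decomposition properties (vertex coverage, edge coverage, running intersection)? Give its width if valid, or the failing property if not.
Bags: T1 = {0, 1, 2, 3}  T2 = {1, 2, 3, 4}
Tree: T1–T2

Every vertex of G appears in some bag (union = {0, 1, 2, 3, 4}); every edge is covered by a bag; and for each vertex v the set of bags containing v is connected in the bag tree. The decomposition is therefore valid. The largest bag has 4 vertices, so the width is 3.

Yes; width 3.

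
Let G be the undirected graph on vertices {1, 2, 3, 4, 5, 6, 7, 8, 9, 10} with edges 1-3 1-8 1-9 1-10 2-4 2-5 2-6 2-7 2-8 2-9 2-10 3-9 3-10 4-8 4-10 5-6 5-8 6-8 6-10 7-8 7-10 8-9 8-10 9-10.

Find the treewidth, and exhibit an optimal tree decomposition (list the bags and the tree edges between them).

Treewidth 3.
One optimal decomposition is:
Bags: B1 = {2, 8, 9, 10}  B2 = {2, 6, 8, 10}  B3 = {2, 5, 6, 8}  B4 = {1, 8, 9, 10}  B5 = {2, 7, 8, 10}  B6 = {1, 3, 9, 10}  B7 = {2, 4, 8, 10}
Tree: B1–B2, B2–B3, B1–B4, B1–B5, B4–B6, B1–B7

Each bag holds 4 vertices, so the decomposition has width 3, which upper-bounds the treewidth. On the other hand G contains the 4-clique {1, 8, 9, 10}. A clique must lie in a single bag of any decomposition, so no decomposition can have width below 3. Combining the bounds, tw(G) = 3.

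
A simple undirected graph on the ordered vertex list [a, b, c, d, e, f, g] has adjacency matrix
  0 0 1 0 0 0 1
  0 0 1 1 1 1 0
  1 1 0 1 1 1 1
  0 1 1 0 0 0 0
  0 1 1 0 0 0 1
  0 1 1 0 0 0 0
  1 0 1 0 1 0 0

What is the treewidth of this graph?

2

A width-2 tree decomposition is:
Bags: B1 = {b, c, e}  B2 = {c, e, g}  B3 = {a, c, g}  B4 = {b, c, d}  B5 = {b, c, f}
Tree: B1–B2, B2–B3, B1–B4, B4–B5
Every bag has size at most 3, so the width is 3 − 1 = 2 and tw(G) ≤ 2. On the other hand G contains the 3-clique {c, e, g}. A clique must lie in a single bag of any decomposition, so no decomposition can have width below 2. Combining the bounds, tw(G) = 2.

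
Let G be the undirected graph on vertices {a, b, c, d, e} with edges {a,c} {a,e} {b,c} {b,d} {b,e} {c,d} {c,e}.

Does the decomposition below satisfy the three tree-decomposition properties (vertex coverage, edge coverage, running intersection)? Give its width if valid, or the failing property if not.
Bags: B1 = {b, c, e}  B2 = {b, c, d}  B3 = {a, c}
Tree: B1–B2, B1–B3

No — edge (e,a) lies in no bag.

A tree decomposition must satisfy three properties: every vertex lies in some bag; for every edge, both endpoints lie together in some bag; and for every vertex, the bags containing it form a connected subtree. Here edge (e,a) lies in no bag, so the decomposition is invalid.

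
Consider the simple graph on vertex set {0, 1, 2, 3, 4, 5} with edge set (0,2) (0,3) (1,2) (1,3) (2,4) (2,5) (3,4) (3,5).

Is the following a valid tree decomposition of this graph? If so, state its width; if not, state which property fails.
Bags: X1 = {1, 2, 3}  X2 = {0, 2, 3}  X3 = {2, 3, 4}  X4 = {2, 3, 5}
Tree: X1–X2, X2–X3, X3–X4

Yes; width 2.

Vertex coverage: the bags together contain {0, 1, 2, 3, 4, 5}, the full vertex set. Edge coverage: each edge of G has both endpoints in at least one bag. Running intersection: for every vertex, the bags containing it form a connected subtree. All three properties hold, so this is a valid tree decomposition of width max|bag| − 1 = 2, and hence tw(G) ≤ 2.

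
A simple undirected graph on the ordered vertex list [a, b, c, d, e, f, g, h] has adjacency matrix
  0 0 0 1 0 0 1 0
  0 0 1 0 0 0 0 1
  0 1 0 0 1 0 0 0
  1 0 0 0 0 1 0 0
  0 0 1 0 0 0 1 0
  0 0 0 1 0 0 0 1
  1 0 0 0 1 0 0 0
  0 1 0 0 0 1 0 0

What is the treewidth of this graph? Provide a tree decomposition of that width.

Every bag has size at most 3, so the width is 3 − 1 = 2 and tw(G) ≤ 2. For the lower bound, G contains the cycle d–f–h–b–c–e–g–a–d, so G is not a forest; only forests have treewidth ≤ 1, hence tw(G) ≥ 2. The upper and lower bounds meet at 2, so that is the treewidth.

Treewidth 2.
One optimal decomposition is:
Bags: B1 = {d, f, h}  B2 = {b, d, h}  B3 = {b, c, d}  B4 = {c, d, e}  B5 = {d, e, g}  B6 = {a, d, g}
Tree: B1–B2, B2–B3, B3–B4, B4–B5, B5–B6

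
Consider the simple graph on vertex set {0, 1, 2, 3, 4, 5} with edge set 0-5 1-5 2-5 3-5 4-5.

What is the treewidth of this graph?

1

A width-1 tree decomposition is:
Bags: B1 = {4, 5}  B2 = {3, 5}  B3 = {2, 5}  B4 = {0, 5}  B5 = {1, 5}
Tree: B1–B2, B1–B3, B1–B4, B4–B5
Every bag has size at most 2, so the width is 2 − 1 = 1 and tw(G) ≤ 1. G has an edge, so its treewidth is at least 1. Combining the bounds, tw(G) = 1.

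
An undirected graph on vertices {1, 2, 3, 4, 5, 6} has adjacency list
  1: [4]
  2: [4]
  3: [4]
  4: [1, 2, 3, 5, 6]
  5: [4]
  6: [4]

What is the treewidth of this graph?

1

A width-1 tree decomposition is:
Bags: B1 = {4, 5}  B2 = {4, 6}  B3 = {1, 4}  B4 = {2, 4}  B5 = {3, 4}
Tree: B1–B2, B1–B3, B2–B4, B2–B5
Every bag has size at most 2, so the width is 2 − 1 = 1 and tw(G) ≤ 1. G has an edge, so its treewidth is at least 1. The upper and lower bounds meet at 1, so that is the treewidth.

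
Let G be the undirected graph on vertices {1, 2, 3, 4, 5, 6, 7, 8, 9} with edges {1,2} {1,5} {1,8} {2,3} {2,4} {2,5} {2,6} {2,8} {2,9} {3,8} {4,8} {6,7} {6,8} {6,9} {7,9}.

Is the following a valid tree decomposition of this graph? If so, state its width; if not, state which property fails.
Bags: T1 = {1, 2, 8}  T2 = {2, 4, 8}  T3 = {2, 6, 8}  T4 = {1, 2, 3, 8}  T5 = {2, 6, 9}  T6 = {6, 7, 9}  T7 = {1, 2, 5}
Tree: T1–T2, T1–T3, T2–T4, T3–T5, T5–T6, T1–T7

A tree decomposition must satisfy three properties: every vertex lies in some bag; for every edge, both endpoints lie together in some bag; and for every vertex, the bags containing it form a connected subtree. Here bags containing vertex 1 are not connected in the tree, so the decomposition is invalid.

No — bags containing vertex 1 are not connected in the tree.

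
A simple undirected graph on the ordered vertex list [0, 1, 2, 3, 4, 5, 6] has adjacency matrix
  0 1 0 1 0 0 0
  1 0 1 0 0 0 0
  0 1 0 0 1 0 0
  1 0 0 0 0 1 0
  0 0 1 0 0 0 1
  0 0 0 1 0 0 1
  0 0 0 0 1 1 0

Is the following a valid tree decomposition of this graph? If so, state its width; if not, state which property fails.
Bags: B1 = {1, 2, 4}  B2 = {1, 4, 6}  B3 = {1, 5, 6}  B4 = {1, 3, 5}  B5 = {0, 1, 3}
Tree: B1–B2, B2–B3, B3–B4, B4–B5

Yes; width 2.

Checking the three conditions: (i) the bags cover all of {0, 1, 2, 3, 4, 5, 6}; (ii) for each edge, some bag contains both endpoints; (iii) the bags containing any fixed vertex form a subtree. All hold, so the decomposition is valid with width 3 − 1 = 2.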